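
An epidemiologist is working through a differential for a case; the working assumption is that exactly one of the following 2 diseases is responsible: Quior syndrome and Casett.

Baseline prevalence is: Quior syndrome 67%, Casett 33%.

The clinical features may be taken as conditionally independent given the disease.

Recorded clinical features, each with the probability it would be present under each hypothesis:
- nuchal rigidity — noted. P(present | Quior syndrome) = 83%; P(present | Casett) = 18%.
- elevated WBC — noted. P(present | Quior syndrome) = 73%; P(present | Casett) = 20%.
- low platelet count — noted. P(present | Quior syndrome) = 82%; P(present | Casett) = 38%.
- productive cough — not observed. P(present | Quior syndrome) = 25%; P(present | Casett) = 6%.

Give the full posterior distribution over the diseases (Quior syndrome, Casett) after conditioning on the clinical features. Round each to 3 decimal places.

0.983, 0.017

By Bayes' rule with conditional independence, the unnormalized weight for each hypothesis is prior × ∏ likelihoods (using 1 − P(present | H) for each absent clinical feature):
  Quior syndrome: 0.67 × 0.83 × 0.73 × 0.82 × (1 − 0.25) = 0.24966
  Casett: 0.33 × 0.18 × 0.20 × 0.38 × (1 − 0.06) = 0.0042435
The unnormalized weights sum to 0.2539.
P(Quior syndrome | evidence) = 0.24966 / 0.2539 ≈ 0.983
P(Casett | evidence) = 0.0042435 / 0.2539 ≈ 0.017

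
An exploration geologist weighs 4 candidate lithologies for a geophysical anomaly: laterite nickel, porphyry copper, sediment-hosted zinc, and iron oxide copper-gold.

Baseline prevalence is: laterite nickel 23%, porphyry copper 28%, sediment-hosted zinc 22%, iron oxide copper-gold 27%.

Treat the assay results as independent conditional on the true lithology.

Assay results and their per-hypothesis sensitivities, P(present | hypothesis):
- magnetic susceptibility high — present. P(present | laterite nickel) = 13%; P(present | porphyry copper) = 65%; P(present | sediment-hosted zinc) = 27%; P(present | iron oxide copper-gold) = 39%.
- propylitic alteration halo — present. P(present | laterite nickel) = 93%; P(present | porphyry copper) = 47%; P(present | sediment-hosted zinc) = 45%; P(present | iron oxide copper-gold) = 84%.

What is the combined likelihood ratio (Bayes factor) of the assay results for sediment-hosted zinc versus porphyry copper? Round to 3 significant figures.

0.398

Take the product of per-assay result likelihoods under each hypothesis, then divide.
  sediment-hosted zinc: 0.27 × 0.45 = 0.1215
  porphyry copper: 0.65 × 0.47 = 0.3055
Bayes factor = 0.1215 / 0.3055 ≈ 0.398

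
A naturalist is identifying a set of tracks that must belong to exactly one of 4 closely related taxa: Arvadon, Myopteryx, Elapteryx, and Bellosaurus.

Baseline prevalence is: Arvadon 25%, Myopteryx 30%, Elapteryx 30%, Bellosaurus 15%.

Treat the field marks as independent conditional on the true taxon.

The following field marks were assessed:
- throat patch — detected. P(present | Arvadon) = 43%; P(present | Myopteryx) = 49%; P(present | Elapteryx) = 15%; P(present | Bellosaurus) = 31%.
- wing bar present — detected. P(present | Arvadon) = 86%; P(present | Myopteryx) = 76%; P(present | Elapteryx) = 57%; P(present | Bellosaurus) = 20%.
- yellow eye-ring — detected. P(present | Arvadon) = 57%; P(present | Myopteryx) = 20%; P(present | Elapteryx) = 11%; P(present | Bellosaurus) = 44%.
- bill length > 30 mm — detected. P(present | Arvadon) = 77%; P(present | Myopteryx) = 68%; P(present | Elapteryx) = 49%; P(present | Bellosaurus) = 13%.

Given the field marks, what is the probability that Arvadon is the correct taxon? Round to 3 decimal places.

For each hypothesis, the unnormalized posterior weight is prior × product of the field mark likelihoods:
  Arvadon: 0.25 × 0.43 × 0.86 × 0.57 × 0.77 = 0.040576
  Myopteryx: 0.30 × 0.49 × 0.76 × 0.20 × 0.68 = 0.015194
  Elapteryx: 0.30 × 0.15 × 0.57 × 0.11 × 0.49 = 0.0013825
  Bellosaurus: 0.15 × 0.31 × 0.20 × 0.44 × 0.13 = 0.00053196
Normalizing constant Z = 0.040576 + 0.015194 + 0.0013825 + 0.00053196 = 0.057685.
P(Arvadon | evidence) = 0.040576 / 0.057685 ≈ 0.703.

0.703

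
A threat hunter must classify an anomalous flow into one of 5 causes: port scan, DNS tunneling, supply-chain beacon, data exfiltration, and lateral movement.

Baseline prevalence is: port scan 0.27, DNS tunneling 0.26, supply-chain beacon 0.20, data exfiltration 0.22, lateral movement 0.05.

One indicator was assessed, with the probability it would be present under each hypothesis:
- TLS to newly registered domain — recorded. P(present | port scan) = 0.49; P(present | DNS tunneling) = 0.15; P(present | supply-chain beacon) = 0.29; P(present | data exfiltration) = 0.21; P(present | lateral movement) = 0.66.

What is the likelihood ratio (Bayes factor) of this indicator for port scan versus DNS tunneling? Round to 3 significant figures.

3.27

The Bayes factor is the ratio of the two likelihoods.
  port scan: 0.49
  DNS tunneling: 0.15
Bayes factor = 0.49 / 0.15 ≈ 3.27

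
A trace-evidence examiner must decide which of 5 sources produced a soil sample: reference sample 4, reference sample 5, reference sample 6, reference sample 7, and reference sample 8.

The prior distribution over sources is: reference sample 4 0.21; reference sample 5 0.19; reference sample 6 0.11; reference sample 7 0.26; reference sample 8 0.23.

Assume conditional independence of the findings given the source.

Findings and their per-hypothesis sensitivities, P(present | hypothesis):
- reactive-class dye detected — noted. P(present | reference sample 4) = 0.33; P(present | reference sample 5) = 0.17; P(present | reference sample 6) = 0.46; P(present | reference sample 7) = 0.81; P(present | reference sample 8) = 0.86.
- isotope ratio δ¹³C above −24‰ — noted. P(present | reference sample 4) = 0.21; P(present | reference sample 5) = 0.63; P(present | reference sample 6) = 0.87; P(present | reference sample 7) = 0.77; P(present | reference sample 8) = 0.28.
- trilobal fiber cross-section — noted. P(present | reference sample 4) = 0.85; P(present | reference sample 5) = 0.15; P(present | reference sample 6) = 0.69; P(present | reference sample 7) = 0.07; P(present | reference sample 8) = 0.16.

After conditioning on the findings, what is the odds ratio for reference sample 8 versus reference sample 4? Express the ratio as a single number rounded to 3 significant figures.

Posterior odds equal prior odds times the likelihood ratio; only the two competing hypotheses matter.
  reference sample 8: 0.23 × 0.86 × 0.28 × 0.16 = 0.0088614
  reference sample 4: 0.21 × 0.33 × 0.21 × 0.85 = 0.01237
Posterior odds = 0.0088614 / 0.01237 ≈ 0.716.

0.716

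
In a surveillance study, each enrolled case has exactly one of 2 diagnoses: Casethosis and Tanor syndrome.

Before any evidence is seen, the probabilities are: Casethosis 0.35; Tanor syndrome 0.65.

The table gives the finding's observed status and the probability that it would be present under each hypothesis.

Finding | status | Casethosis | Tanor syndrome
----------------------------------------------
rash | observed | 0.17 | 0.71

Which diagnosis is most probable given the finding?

By Bayes' rule, the unnormalized weight for each hypothesis is prior × likelihood:
  Casethosis: 0.35 × 0.17 = 0.0595
  Tanor syndrome: 0.65 × 0.71 = 0.4615
Marginal likelihood of the evidence = 0.521.
P(Casethosis | evidence) ≈ 0.0595 / 0.521 ≈ 0.114
P(Tanor syndrome | evidence) ≈ 0.4615 / 0.521 ≈ 0.886
The largest is 0.886, so Tanor syndrome is most probable.

Tanor syndrome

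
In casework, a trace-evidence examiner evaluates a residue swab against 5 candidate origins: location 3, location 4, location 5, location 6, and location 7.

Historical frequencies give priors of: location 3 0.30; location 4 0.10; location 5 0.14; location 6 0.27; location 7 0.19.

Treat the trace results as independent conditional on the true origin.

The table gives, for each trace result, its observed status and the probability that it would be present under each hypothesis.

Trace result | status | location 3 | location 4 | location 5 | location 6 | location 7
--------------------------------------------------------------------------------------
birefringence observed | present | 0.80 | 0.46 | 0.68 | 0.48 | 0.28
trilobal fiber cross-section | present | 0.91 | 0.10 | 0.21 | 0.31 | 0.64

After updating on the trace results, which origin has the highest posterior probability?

Multiply each prior by the joint likelihood of the trace result pattern:
  location 3: 0.30 × 0.80 × 0.91 = 0.2184
  location 4: 0.10 × 0.46 × 0.10 = 0.0046
  location 5: 0.14 × 0.68 × 0.21 = 0.019992
  location 6: 0.27 × 0.48 × 0.31 = 0.040176
  location 7: 0.19 × 0.28 × 0.64 = 0.034048
Normalizing constant Z = 0.2184 + 0.0046 + 0.019992 + 0.040176 + 0.034048 = 0.31722.
P(location 3 | evidence) ≈ 0.2184 / 0.31722 ≈ 0.688
P(location 4 | evidence) ≈ 0.0046 / 0.31722 ≈ 0.015
P(location 5 | evidence) ≈ 0.019992 / 0.31722 ≈ 0.063
P(location 6 | evidence) ≈ 0.040176 / 0.31722 ≈ 0.127
P(location 7 | evidence) ≈ 0.034048 / 0.31722 ≈ 0.107
The largest is 0.688, so location 3 is most probable.

location 3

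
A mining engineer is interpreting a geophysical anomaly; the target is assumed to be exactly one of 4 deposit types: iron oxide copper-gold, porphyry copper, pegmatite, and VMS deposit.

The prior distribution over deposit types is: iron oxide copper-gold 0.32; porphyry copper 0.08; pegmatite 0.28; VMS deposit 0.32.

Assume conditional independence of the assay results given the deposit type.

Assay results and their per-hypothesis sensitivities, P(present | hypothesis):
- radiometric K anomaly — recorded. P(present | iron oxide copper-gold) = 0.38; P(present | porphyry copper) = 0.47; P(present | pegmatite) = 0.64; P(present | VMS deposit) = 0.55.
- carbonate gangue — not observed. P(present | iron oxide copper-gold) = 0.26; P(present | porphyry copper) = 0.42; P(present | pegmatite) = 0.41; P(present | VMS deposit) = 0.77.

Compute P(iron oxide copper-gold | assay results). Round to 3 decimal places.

By Bayes' rule with conditional independence, the unnormalized weight for each hypothesis is prior × ∏ likelihoods (using 1 − P(present | H) for each absent assay result):
  iron oxide copper-gold: 0.32 × 0.38 × (1 − 0.26) = 0.089984
  porphyry copper: 0.08 × 0.47 × (1 − 0.42) = 0.021808
  pegmatite: 0.28 × 0.64 × (1 − 0.41) = 0.10573
  VMS deposit: 0.32 × 0.55 × (1 − 0.77) = 0.04048
Marginal likelihood of the evidence = 0.258.
P(iron oxide copper-gold | evidence) = 0.089984 / 0.258 ≈ 0.349.

0.349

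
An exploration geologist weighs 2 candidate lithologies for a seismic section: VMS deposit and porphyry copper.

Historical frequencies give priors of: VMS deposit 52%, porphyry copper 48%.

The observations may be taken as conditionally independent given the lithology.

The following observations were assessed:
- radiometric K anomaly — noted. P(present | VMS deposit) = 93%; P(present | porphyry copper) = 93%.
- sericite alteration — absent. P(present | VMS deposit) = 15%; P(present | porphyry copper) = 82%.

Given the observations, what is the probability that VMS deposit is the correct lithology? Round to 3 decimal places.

For each hypothesis, the unnormalized posterior weight is prior × product of the observation likelihoods (using 1 − P(present | H) for each absent observation):
  VMS deposit: 0.52 × 0.93 × (1 − 0.15) = 0.41106
  porphyry copper: 0.48 × 0.93 × (1 − 0.82) = 0.080352
Marginal likelihood of the evidence = 0.49141.
P(VMS deposit | evidence) = 0.41106 / 0.49141 ≈ 0.836.

0.836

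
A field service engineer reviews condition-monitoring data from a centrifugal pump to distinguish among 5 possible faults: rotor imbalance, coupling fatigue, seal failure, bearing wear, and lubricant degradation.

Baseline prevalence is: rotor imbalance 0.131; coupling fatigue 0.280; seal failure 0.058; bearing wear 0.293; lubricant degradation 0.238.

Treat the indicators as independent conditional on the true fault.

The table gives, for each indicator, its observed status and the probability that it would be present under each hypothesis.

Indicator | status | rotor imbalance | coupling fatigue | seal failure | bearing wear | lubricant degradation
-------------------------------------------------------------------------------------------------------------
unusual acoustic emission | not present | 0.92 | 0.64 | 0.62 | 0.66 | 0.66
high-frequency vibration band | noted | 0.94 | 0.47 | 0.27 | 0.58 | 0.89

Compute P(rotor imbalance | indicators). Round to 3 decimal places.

0.051

Multiply each prior by the joint likelihood of the indicator pattern (using 1 − P(present | H) for each absent indicator):
  rotor imbalance: 0.131 × (1 − 0.92) × 0.94 = 0.0098512
  coupling fatigue: 0.280 × (1 − 0.64) × 0.47 = 0.047376
  seal failure: 0.058 × (1 − 0.62) × 0.27 = 0.0059508
  bearing wear: 0.293 × (1 − 0.66) × 0.58 = 0.05778
  lubricant degradation: 0.238 × (1 − 0.66) × 0.89 = 0.072019
Normalizing constant Z = 0.0098512 + 0.047376 + 0.0059508 + 0.05778 + 0.072019 = 0.19298.
P(rotor imbalance | evidence) = 0.0098512 / 0.19298 ≈ 0.051.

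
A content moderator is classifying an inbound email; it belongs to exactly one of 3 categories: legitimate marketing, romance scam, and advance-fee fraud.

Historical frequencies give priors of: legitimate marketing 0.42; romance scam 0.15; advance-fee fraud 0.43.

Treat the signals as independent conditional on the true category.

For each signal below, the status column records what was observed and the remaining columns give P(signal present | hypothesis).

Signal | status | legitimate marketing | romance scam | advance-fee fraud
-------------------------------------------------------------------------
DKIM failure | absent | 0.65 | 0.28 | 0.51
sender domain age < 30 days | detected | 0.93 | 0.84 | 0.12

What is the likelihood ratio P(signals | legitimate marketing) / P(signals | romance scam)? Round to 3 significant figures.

0.538

The Bayes factor is the ratio of the joint likelihoods of the signal pattern under the two hypotheses (using 1 − P(present | H) for each absent signal).
  legitimate marketing: (1 − 0.65) × 0.93 = 0.3255
  romance scam: (1 − 0.28) × 0.84 = 0.6048
Bayes factor = 0.3255 / 0.6048 ≈ 0.538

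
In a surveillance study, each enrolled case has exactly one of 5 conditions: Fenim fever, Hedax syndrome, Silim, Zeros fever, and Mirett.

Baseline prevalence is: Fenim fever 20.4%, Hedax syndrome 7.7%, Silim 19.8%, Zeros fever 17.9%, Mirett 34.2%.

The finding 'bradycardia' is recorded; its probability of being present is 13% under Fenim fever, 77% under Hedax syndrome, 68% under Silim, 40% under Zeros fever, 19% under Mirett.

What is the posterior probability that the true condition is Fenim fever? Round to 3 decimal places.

For each hypothesis, the unnormalized posterior weight is prior × likelihood:
  Fenim fever: 0.204 × 0.13 = 0.02652
  Hedax syndrome: 0.077 × 0.77 = 0.05929
  Silim: 0.198 × 0.68 = 0.13464
  Zeros fever: 0.179 × 0.40 = 0.0716
  Mirett: 0.342 × 0.19 = 0.06498
Marginal likelihood of the evidence = 0.35703.
P(Fenim fever | evidence) = 0.02652 / 0.35703 ≈ 0.074.

0.074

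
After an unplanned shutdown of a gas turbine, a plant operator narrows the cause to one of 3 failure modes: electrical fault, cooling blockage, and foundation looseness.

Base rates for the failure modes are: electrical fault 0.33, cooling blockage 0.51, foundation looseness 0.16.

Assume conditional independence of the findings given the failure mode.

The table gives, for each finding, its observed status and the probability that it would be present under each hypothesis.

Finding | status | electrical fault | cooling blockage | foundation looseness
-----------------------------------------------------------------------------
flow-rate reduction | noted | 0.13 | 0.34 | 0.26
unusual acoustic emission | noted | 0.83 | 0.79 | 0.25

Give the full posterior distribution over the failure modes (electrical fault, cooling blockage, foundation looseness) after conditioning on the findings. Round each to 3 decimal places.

For each hypothesis, the unnormalized posterior weight is prior × product of the finding likelihoods:
  electrical fault: 0.33 × 0.13 × 0.83 = 0.035607
  cooling blockage: 0.51 × 0.34 × 0.79 = 0.13699
  foundation looseness: 0.16 × 0.26 × 0.25 = 0.0104
The unnormalized weights sum to 0.18299.
P(electrical fault | evidence) = 0.035607 / 0.18299 ≈ 0.195
P(cooling blockage | evidence) = 0.13699 / 0.18299 ≈ 0.749
P(foundation looseness | evidence) = 0.0104 / 0.18299 ≈ 0.057

0.195, 0.749, 0.057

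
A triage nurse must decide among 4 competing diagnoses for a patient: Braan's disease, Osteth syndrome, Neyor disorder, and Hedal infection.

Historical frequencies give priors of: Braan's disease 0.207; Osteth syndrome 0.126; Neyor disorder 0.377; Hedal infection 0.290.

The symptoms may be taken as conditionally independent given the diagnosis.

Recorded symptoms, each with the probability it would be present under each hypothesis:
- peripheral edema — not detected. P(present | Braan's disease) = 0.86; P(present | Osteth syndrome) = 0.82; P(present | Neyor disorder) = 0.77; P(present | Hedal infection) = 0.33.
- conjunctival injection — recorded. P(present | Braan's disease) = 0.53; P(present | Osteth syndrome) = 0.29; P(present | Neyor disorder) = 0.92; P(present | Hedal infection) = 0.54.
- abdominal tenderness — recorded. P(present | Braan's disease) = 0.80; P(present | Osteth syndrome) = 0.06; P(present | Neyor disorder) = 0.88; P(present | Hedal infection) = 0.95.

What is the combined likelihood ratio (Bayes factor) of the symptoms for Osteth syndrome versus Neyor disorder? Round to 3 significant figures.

0.0168

Take the product of per-symptom likelihoods under each hypothesis (using 1 − P(present | H) for each absent symptom), then divide.
  Osteth syndrome: (1 − 0.82) × 0.29 × 0.06 = 0.003132
  Neyor disorder: (1 − 0.77) × 0.92 × 0.88 = 0.18621
Bayes factor = 0.003132 / 0.18621 ≈ 0.0168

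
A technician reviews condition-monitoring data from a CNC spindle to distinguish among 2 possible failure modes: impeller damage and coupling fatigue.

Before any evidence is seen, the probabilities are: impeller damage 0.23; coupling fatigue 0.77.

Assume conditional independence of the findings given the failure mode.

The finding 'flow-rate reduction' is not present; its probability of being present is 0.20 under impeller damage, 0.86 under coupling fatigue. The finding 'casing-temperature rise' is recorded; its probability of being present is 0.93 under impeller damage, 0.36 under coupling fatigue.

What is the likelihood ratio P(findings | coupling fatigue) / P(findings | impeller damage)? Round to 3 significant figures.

Joint likelihood of the evidence pattern under each hypothesis (using 1 − P(present | H) for each absent finding):
  coupling fatigue: (1 − 0.86) × 0.36 = 0.0504
  impeller damage: (1 − 0.20) × 0.93 = 0.744
Bayes factor = 0.0504 / 0.744 ≈ 0.0677

0.0677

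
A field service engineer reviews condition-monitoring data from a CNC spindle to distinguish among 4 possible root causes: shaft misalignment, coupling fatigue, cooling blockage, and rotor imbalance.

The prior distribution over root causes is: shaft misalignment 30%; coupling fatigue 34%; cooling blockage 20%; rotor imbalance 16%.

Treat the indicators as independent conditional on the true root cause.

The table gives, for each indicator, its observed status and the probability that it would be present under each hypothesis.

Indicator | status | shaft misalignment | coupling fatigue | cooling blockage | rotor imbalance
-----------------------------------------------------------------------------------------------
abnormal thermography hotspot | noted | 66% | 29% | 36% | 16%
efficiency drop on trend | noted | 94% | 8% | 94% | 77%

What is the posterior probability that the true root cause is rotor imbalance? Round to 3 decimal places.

For each hypothesis, the unnormalized posterior weight is prior × product of the indicator likelihoods:
  shaft misalignment: 0.30 × 0.66 × 0.94 = 0.18612
  coupling fatigue: 0.34 × 0.29 × 0.08 = 0.007888
  cooling blockage: 0.20 × 0.36 × 0.94 = 0.06768
  rotor imbalance: 0.16 × 0.16 × 0.77 = 0.019712
Normalizing constant Z = 0.18612 + 0.007888 + 0.06768 + 0.019712 = 0.2814.
P(rotor imbalance | evidence) = 0.019712 / 0.2814 ≈ 0.070.

0.070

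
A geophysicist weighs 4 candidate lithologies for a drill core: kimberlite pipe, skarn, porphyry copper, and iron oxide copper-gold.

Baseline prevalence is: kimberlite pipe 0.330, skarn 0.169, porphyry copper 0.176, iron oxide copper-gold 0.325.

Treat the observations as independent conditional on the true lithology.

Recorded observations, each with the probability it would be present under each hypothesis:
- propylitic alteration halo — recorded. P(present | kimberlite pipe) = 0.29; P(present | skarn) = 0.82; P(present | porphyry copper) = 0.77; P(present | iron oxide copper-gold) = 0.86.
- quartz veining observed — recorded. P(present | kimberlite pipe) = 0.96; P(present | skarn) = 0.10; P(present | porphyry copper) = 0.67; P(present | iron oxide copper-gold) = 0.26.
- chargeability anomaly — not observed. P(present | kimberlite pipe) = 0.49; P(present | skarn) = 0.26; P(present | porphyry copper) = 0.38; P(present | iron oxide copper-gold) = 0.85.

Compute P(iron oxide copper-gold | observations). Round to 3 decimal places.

For each hypothesis, the unnormalized posterior weight is prior × product of the observation likelihoods (using 1 − P(present | H) for each absent observation):
  kimberlite pipe: 0.330 × 0.29 × 0.96 × (1 − 0.49) = 0.046855
  skarn: 0.169 × 0.82 × 0.10 × (1 − 0.26) = 0.010255
  porphyry copper: 0.176 × 0.77 × 0.67 × (1 − 0.38) = 0.056295
  iron oxide copper-gold: 0.325 × 0.86 × 0.26 × (1 − 0.85) = 0.010901
Marginal likelihood of the evidence = 0.12431.
P(iron oxide copper-gold | evidence) = 0.010901 / 0.12431 ≈ 0.088.

0.088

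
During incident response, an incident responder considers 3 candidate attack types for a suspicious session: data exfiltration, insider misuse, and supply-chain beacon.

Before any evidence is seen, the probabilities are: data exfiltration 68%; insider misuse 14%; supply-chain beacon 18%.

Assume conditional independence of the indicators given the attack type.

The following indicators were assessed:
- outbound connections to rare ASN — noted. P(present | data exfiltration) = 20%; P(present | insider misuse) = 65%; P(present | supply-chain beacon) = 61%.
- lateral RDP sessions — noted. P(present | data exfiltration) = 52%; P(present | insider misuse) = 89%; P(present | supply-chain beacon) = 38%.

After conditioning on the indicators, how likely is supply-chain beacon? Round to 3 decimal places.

For each hypothesis, the unnormalized posterior weight is prior × product of the indicator likelihoods:
  data exfiltration: 0.68 × 0.20 × 0.52 = 0.07072
  insider misuse: 0.14 × 0.65 × 0.89 = 0.08099
  supply-chain beacon: 0.18 × 0.61 × 0.38 = 0.041724
Normalizing constant Z = 0.07072 + 0.08099 + 0.041724 = 0.19343.
P(supply-chain beacon | evidence) = 0.041724 / 0.19343 ≈ 0.216.

0.216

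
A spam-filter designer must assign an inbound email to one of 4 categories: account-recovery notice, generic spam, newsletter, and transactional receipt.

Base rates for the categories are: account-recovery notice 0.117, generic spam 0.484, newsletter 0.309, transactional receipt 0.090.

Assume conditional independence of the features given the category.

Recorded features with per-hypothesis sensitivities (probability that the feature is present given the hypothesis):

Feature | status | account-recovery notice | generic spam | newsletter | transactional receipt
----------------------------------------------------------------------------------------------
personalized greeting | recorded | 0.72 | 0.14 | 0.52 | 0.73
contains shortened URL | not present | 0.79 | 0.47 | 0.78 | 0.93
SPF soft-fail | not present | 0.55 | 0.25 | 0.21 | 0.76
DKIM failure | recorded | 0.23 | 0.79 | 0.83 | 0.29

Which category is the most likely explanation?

newsletter

For each hypothesis, the unnormalized posterior weight is prior × product of the feature likelihoods (using 1 − P(present | H) for each absent feature):
  account-recovery notice: 0.117 × 0.72 × (1 − 0.79) × (1 − 0.55) × 0.23 = 0.001831
  generic spam: 0.484 × 0.14 × (1 − 0.47) × (1 − 0.25) × 0.79 = 0.021278
  newsletter: 0.309 × 0.52 × (1 − 0.78) × (1 − 0.21) × 0.83 = 0.023179
  transactional receipt: 0.090 × 0.73 × (1 − 0.93) × (1 − 0.76) × 0.29 = 0.00032009
Normalizing constant Z = 0.001831 + 0.021278 + 0.023179 + 0.00032009 = 0.046608.
P(account-recovery notice | evidence) ≈ 0.001831 / 0.046608 ≈ 0.039
P(generic spam | evidence) ≈ 0.021278 / 0.046608 ≈ 0.457
P(newsletter | evidence) ≈ 0.023179 / 0.046608 ≈ 0.497
P(transactional receipt | evidence) ≈ 0.00032009 / 0.046608 ≈ 0.007
The largest is 0.497, so newsletter is most probable.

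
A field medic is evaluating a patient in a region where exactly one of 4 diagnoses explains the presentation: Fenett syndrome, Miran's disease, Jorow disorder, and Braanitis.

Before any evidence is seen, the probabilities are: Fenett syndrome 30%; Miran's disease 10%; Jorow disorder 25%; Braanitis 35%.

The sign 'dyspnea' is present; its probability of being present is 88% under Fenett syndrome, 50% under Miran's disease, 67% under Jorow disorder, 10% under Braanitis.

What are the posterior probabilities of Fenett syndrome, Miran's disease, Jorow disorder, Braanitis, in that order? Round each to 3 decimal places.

0.511, 0.097, 0.324, 0.068

For each hypothesis, the unnormalized posterior weight is prior × likelihood:
  Fenett syndrome: 0.30 × 0.88 = 0.264
  Miran's disease: 0.10 × 0.50 = 0.05
  Jorow disorder: 0.25 × 0.67 = 0.1675
  Braanitis: 0.35 × 0.10 = 0.035
Marginal likelihood of the evidence = 0.5165.
P(Fenett syndrome | evidence) = 0.264 / 0.5165 ≈ 0.511
P(Miran's disease | evidence) = 0.05 / 0.5165 ≈ 0.097
P(Jorow disorder | evidence) = 0.1675 / 0.5165 ≈ 0.324
P(Braanitis | evidence) = 0.035 / 0.5165 ≈ 0.068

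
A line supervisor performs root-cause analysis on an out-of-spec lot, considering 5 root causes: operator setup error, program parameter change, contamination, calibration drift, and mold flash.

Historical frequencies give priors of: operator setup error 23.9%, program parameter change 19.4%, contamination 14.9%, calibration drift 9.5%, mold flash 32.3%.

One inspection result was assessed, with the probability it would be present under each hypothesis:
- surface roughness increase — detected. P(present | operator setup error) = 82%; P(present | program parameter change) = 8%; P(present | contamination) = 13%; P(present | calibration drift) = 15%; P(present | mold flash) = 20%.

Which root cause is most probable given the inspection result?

Multiply each prior by the likelihood of the inspection result:
  operator setup error: 0.239 × 0.82 = 0.19598
  program parameter change: 0.194 × 0.08 = 0.01552
  contamination: 0.149 × 0.13 = 0.01937
  calibration drift: 0.095 × 0.15 = 0.01425
  mold flash: 0.323 × 0.20 = 0.0646
Marginal likelihood of the evidence = 0.30972.
P(operator setup error | evidence) ≈ 0.19598 / 0.30972 ≈ 0.633
P(program parameter change | evidence) ≈ 0.01552 / 0.30972 ≈ 0.050
P(contamination | evidence) ≈ 0.01937 / 0.30972 ≈ 0.063
P(calibration drift | evidence) ≈ 0.01425 / 0.30972 ≈ 0.046
P(mold flash | evidence) ≈ 0.0646 / 0.30972 ≈ 0.209
The largest is 0.633, so operator setup error is most probable.

operator setup error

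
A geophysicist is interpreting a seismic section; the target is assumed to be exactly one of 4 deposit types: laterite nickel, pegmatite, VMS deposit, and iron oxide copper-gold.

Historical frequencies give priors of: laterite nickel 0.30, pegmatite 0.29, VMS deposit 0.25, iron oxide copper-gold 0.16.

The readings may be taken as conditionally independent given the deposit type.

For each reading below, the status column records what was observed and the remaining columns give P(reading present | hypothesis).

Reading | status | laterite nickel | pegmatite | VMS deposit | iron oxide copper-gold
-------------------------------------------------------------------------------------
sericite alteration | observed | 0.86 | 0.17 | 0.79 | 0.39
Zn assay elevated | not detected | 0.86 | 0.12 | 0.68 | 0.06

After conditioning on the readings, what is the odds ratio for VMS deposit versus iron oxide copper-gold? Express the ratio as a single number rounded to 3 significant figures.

1.08

Unnormalized posterior weight (prior times the reading likelihoods) for each of the two hypotheses (using 1 − P(present | H) for each absent reading):
  VMS deposit: 0.25 × 0.79 × (1 − 0.68) = 0.0632
  iron oxide copper-gold: 0.16 × 0.39 × (1 − 0.06) = 0.058656
Odds(VMS deposit : iron oxide copper-gold) = 0.0632 / 0.058656 ≈ 1.08.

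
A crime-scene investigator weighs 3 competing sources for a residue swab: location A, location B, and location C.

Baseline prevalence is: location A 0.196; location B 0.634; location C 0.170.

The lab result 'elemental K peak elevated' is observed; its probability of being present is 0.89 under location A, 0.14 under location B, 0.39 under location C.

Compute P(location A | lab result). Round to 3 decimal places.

0.529

For each hypothesis, the unnormalized posterior weight is prior × likelihood:
  location A: 0.196 × 0.89 = 0.17444
  location B: 0.634 × 0.14 = 0.08876
  location C: 0.170 × 0.39 = 0.0663
Normalizing constant Z = 0.17444 + 0.08876 + 0.0663 = 0.3295.
P(location A | evidence) = 0.17444 / 0.3295 ≈ 0.529.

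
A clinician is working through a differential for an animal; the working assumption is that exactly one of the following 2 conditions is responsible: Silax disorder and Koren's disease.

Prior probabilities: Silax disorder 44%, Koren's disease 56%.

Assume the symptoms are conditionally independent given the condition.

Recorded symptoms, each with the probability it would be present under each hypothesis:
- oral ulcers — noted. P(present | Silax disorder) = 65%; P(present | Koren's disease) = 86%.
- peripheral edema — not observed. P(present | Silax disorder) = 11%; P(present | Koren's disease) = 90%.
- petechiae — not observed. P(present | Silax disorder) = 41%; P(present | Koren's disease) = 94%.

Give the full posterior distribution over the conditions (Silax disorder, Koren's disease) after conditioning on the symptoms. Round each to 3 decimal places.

For each hypothesis, the unnormalized posterior weight is prior × product of the symptom likelihoods (using 1 − P(present | H) for each absent symptom):
  Silax disorder: 0.44 × 0.65 × (1 − 0.11) × (1 − 0.41) = 0.15018
  Koren's disease: 0.56 × 0.86 × (1 − 0.90) × (1 − 0.94) = 0.0028896
Normalizing constant Z = 0.15018 + 0.0028896 = 0.15307.
P(Silax disorder | evidence) = 0.15018 / 0.15307 ≈ 0.981
P(Koren's disease | evidence) = 0.0028896 / 0.15307 ≈ 0.019

0.981, 0.019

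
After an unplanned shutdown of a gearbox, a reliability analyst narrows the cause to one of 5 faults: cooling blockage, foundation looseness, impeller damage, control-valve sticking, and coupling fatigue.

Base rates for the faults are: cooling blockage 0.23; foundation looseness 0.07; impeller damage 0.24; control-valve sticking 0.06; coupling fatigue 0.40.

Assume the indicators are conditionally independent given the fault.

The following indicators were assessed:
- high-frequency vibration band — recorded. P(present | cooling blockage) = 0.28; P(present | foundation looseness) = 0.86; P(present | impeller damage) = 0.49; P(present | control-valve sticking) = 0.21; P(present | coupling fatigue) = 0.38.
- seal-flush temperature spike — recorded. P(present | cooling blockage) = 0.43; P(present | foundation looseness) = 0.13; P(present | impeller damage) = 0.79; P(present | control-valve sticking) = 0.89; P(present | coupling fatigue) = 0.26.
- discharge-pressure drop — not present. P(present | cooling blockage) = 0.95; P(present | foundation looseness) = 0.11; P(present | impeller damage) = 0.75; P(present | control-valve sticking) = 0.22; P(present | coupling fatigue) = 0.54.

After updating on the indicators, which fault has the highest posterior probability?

For each hypothesis, the unnormalized posterior weight is prior × product of the indicator likelihoods (using 1 − P(present | H) for each absent indicator):
  cooling blockage: 0.23 × 0.28 × 0.43 × (1 − 0.95) = 0.0013846
  foundation looseness: 0.07 × 0.86 × 0.13 × (1 − 0.11) = 0.0069651
  impeller damage: 0.24 × 0.49 × 0.79 × (1 − 0.75) = 0.023226
  control-valve sticking: 0.06 × 0.21 × 0.89 × (1 − 0.22) = 0.0087469
  coupling fatigue: 0.40 × 0.38 × 0.26 × (1 − 0.54) = 0.018179
The unnormalized weights sum to 0.058502.
P(cooling blockage | evidence) ≈ 0.0013846 / 0.058502 ≈ 0.024
P(foundation looseness | evidence) ≈ 0.0069651 / 0.058502 ≈ 0.119
P(impeller damage | evidence) ≈ 0.023226 / 0.058502 ≈ 0.397
P(control-valve sticking | evidence) ≈ 0.0087469 / 0.058502 ≈ 0.150
P(coupling fatigue | evidence) ≈ 0.018179 / 0.058502 ≈ 0.311
The largest is 0.397, so impeller damage is most probable.

impeller damage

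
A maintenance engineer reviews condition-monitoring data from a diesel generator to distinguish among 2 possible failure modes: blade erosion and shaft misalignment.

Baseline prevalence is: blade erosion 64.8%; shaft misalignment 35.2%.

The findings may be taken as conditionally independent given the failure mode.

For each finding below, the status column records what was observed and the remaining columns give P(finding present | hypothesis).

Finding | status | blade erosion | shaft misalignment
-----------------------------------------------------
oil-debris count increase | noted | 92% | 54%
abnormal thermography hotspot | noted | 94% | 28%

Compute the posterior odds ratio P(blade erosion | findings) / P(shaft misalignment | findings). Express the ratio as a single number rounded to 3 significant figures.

Unnormalized posterior weight (prior times the finding likelihoods) for each of the two hypotheses:
  blade erosion: 0.648 × 0.92 × 0.94 = 0.56039
  shaft misalignment: 0.352 × 0.54 × 0.28 = 0.053222
Odds(blade erosion : shaft misalignment) = 0.56039 / 0.053222 ≈ 10.5.

10.5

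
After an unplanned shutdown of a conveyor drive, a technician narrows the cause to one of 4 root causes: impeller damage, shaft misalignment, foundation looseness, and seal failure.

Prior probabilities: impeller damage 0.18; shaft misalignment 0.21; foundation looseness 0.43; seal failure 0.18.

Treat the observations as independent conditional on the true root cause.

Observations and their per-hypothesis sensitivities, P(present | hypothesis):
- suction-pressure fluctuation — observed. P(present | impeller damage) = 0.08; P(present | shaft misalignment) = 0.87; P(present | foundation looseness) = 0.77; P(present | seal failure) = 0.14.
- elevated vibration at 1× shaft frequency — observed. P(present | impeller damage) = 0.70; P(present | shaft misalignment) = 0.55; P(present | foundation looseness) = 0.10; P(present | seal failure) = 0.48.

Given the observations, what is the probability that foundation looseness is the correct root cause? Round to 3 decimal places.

0.213

By Bayes' rule with conditional independence, the unnormalized weight for each hypothesis is prior × ∏ likelihoods:
  impeller damage: 0.18 × 0.08 × 0.70 = 0.01008
  shaft misalignment: 0.21 × 0.87 × 0.55 = 0.10049
  foundation looseness: 0.43 × 0.77 × 0.10 = 0.03311
  seal failure: 0.18 × 0.14 × 0.48 = 0.012096
Marginal likelihood of the evidence = 0.15577.
P(foundation looseness | evidence) = 0.03311 / 0.15577 ≈ 0.213.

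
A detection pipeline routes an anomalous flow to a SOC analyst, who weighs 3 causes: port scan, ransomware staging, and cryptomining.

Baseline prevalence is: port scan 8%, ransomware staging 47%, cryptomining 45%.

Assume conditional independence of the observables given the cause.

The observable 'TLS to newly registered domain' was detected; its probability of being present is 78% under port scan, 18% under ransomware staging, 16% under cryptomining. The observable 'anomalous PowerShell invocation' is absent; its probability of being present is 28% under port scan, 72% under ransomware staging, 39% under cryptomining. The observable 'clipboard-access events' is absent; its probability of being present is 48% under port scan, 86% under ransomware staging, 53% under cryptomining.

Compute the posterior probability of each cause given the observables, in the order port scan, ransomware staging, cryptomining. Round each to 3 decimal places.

0.494, 0.070, 0.436

For each hypothesis, the unnormalized posterior weight is prior × product of the observable likelihoods (using 1 − P(present | H) for each absent observable):
  port scan: 0.08 × 0.78 × (1 − 0.28) × (1 − 0.48) = 0.023363
  ransomware staging: 0.47 × 0.18 × (1 − 0.72) × (1 − 0.86) = 0.0033163
  cryptomining: 0.45 × 0.16 × (1 − 0.39) × (1 − 0.53) = 0.020642
Marginal likelihood of the evidence = 0.047321.
P(port scan | evidence) = 0.023363 / 0.047321 ≈ 0.494
P(ransomware staging | evidence) = 0.0033163 / 0.047321 ≈ 0.070
P(cryptomining | evidence) = 0.020642 / 0.047321 ≈ 0.436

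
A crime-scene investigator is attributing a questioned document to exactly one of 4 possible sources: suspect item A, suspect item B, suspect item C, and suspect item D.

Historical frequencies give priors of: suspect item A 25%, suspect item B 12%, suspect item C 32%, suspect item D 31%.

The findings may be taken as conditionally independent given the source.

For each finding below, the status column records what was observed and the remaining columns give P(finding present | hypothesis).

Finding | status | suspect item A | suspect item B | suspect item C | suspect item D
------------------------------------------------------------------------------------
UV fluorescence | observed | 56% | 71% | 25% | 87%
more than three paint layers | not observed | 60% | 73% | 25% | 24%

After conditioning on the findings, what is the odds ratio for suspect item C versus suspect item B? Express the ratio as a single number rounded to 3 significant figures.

2.61

The normalizing constant cancels in an odds ratio, so compute prior × likelihood for the two hypotheses only (using 1 − P(present | H) for each absent finding):
  suspect item C: 0.32 × 0.25 × (1 − 0.25) = 0.06
  suspect item B: 0.12 × 0.71 × (1 − 0.73) = 0.023004
Posterior odds = 0.06 / 0.023004 ≈ 2.61.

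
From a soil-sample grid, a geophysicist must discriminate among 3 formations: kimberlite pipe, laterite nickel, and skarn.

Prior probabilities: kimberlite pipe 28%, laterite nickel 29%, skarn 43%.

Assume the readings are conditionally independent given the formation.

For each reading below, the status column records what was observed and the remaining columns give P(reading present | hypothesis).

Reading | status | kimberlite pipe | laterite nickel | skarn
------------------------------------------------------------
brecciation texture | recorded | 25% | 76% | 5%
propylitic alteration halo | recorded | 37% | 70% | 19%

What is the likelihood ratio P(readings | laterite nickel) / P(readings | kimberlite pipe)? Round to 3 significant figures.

Joint likelihood of the reading pattern under each hypothesis:
  laterite nickel: 0.76 × 0.70 = 0.532
  kimberlite pipe: 0.25 × 0.37 = 0.0925
Bayes factor = 0.532 / 0.0925 ≈ 5.75

5.75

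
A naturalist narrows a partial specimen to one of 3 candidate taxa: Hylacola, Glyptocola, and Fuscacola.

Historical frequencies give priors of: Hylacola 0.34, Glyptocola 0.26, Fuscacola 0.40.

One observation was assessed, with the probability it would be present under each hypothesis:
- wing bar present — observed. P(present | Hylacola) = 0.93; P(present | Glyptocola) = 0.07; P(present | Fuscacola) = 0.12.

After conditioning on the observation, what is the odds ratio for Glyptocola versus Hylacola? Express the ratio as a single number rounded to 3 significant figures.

Posterior odds equal prior odds times the likelihood ratio; only the two competing hypotheses matter.
  Glyptocola: 0.26 × 0.07 = 0.0182
  Hylacola: 0.34 × 0.93 = 0.3162
Posterior odds = 0.0182 / 0.3162 ≈ 0.0576.

0.0576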